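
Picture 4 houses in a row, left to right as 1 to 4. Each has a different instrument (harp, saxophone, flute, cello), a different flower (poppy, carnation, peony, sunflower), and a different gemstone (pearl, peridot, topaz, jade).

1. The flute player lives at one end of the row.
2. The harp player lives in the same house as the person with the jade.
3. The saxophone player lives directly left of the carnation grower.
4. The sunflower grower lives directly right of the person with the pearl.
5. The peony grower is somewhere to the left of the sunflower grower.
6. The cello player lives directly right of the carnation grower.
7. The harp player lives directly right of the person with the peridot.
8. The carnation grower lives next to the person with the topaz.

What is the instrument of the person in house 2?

saxophone

The cello player is narrowed to house 3 or 4; consider each.
Placing it in house 3 leads to a contradiction, so it's in house 4.
Clue 6 places the carnation grower in house 3.
So house 3 gets harp for instrument.
Clue 2: the person with the jade is in house 3.
By clue 3, the saxophone player is in house 2.
From clue 7, the person with the peridot must be in house 2.
That leaves flute as the instrument for house 1.
So house 1 gets pearl for gemstone.
The only gemstone still possible for house 4 is topaz.
By clue 4, the sunflower grower is in house 2.
Clue 5: the peony grower is in house 1.
House 4's flower must be poppy (nothing else left).
So: house 1 = flute/peony/pearl, house 2 = saxophone/sunflower/peridot, house 3 = harp/carnation/jade, house 4 = cello/poppy/topaz.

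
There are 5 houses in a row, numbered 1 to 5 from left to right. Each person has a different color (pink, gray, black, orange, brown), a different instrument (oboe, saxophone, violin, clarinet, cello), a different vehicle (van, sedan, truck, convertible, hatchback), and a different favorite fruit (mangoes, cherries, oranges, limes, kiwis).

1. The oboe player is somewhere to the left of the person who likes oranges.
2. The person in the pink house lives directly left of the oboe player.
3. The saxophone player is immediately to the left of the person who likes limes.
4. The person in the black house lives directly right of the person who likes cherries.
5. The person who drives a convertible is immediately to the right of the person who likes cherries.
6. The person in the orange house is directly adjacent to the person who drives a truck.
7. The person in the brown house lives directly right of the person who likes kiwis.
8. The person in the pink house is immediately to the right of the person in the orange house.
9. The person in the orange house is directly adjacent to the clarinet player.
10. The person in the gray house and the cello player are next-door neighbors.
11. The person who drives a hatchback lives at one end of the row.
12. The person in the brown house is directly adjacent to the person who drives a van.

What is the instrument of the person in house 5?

violin

The person in the orange house is narrowed to house 1 or 2; consider each.
Placing it in house 2 leads to a contradiction, so it's in house 1.
Clue 6: the person who drives a truck is in house 2.
Clue 8 places the person in the pink house in house 2.
By clue 9, the clarinet player is in house 2.
Clue 2: the oboe player is in house 3.
So house 1 gets mangoes for favorite fruit.
The cello player is narrowed to house 4 or 5; consider each.
Placing it in house 5 leads to a contradiction, so it's in house 4.
So house 5 gets violin for instrument.
Clue 3: the person who likes limes is in house 2.
So house 1 gets saxophone for instrument.
The only favorite fruit still possible for house 5 is oranges.
House 3's color must be gray (nothing else left).
The person in the black house is narrowed to house 4 or 5; consider each.
Placing it in house 4 leads to a contradiction, so it's in house 5.
The person who likes cherries is in house 4 (clue 4).
From clue 5, the person who drives a convertible must be in house 5.
That leaves brown as the color for house 4.
That leaves hatchback as the vehicle for house 1.
So house 3 gets kiwis for favorite fruit.
From clue 12, the person who drives a van must be in house 3.
House 4's vehicle must be sedan (nothing else left).
So: house 1 = orange/saxophone/hatchback/mangoes, house 2 = pink/clarinet/truck/limes, house 3 = gray/oboe/van/kiwis, house 4 = brown/cello/sedan/cherries, house 5 = black/violin/convertible/oranges.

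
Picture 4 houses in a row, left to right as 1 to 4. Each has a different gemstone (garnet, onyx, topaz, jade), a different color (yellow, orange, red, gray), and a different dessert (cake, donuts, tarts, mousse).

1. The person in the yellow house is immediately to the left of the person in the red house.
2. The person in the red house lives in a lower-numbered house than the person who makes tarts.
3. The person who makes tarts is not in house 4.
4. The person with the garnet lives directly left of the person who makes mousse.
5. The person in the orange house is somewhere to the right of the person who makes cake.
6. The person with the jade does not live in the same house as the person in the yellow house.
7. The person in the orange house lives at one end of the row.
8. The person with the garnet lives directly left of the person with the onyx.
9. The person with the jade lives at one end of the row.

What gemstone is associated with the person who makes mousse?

Clue 3: the person who makes tarts is in house 3.
Clue 7: the person in the orange house is in house 4.
From clue 2, the person in the red house must be in house 2.
That leaves gray as the color for house 3.
Clue 6: the person with the jade is in house 4.
House 1's color must be yellow (nothing else left).
By clue 8, the person with the garnet is in house 1.
The only gemstone still possible for house 2 is onyx.
That leaves topaz as the gemstone for house 3.
Clue 4 places the person who makes mousse in house 2.
The only dessert still possible for house 4 is donuts.
House 1 dessert: only cake fits.
So: house 1 = garnet/yellow/cake, house 2 = onyx/red/mousse, house 3 = topaz/gray/tarts, house 4 = jade/orange/donuts.

onyx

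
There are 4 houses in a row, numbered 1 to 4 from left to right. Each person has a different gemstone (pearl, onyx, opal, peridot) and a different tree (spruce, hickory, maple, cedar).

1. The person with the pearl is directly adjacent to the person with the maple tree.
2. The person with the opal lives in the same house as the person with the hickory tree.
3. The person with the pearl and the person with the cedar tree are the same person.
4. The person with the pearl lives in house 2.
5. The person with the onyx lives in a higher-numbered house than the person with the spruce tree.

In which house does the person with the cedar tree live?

2

Clue 4: the person with the pearl is in house 2.
Clue 3: the person with the cedar tree is in house 2.
So house 4 gets hickory for tree.
From clue 2, the person with the opal must be in house 4.
That leaves peridot as the gemstone for house 1.
That leaves onyx as the gemstone for house 3.
Clue 5: the person with the spruce tree is in house 1.
House 3 tree: only maple fits.
So: house 1 = peridot/spruce, house 2 = pearl/cedar, house 3 = onyx/maple, house 4 = opal/hickory.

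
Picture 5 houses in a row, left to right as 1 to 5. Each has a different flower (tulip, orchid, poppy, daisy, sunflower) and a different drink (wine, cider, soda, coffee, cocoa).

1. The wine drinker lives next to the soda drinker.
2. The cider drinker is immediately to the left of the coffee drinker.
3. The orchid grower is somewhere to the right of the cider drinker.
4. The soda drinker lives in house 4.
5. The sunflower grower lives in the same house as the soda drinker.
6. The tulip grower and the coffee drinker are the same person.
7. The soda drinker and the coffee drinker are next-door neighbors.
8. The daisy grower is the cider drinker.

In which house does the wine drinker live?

5

By clue 4, the soda drinker is in house 4.
The sunflower grower is in house 4 (clue 5).
By clue 2, the cider drinker is in house 2.
Clue 2 places the coffee drinker in house 3.
The tulip grower is in house 3 (clue 6).
From clue 8, the daisy grower must be in house 2.
House 1's flower must be poppy (nothing else left).
That leaves orchid as the flower for house 5.
House 1's drink must be cocoa (nothing else left).
So house 5 gets wine for drink.
So: house 1 = poppy/cocoa, house 2 = daisy/cider, house 3 = tulip/coffee, house 4 = sunflower/soda, house 5 = orchid/wine.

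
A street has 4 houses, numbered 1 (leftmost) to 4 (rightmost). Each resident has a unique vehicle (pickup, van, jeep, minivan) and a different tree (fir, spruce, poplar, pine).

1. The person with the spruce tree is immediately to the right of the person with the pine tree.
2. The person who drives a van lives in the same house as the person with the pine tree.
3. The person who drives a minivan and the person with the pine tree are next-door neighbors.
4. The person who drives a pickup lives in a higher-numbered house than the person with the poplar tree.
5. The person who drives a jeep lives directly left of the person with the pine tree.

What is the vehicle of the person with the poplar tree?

The person who drives a jeep is narrowed to house 1 or 2; consider each.
Placing it in house 2 leads to a contradiction, so it's in house 1.
By clue 5, the person with the pine tree is in house 2.
Clue 1: the person with the spruce tree is in house 3.
Clue 2 places the person who drives a van in house 2.
From clue 3, the person who drives a minivan must be in house 3.
House 4's vehicle must be pickup (nothing else left).
House 1's tree must be poplar (nothing else left).
House 4's tree must be fir (nothing else left).
So: house 1 = jeep/poplar, house 2 = van/pine, house 3 = minivan/spruce, house 4 = pickup/fir.

jeep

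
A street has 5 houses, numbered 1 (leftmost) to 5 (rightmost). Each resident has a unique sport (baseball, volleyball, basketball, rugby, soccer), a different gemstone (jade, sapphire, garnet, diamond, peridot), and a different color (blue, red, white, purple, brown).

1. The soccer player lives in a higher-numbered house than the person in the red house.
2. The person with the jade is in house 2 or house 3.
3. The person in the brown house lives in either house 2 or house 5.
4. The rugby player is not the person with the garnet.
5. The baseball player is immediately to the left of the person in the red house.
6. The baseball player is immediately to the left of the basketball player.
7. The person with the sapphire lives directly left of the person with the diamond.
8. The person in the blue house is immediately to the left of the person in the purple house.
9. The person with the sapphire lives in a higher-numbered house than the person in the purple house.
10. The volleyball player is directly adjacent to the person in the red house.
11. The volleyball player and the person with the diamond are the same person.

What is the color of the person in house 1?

House 1's sport must be rugby (nothing else left).
House 2 sport: only baseball fits.
The only sport still possible for house 3 is basketball.
From clue 5, the person in the red house must be in house 3.
From clue 10, the volleyball player must be in house 4.
From clue 11, the person with the diamond must be in house 4.
That leaves soccer as the sport for house 5.
The only gemstone still possible for house 1 is peridot.
House 5 gemstone: only garnet fits.
House 2's color must be purple (nothing else left).
House 4's color must be white (nothing else left).
The only color still possible for house 5 is brown.
So house 2 gets jade for gemstone.
So house 3 gets sapphire for gemstone.
House 1's color must be blue (nothing else left).
So: house 1 = rugby/peridot/blue, house 2 = baseball/jade/purple, house 3 = basketball/sapphire/red, house 4 = volleyball/diamond/white, house 5 = soccer/garnet/brown.

blue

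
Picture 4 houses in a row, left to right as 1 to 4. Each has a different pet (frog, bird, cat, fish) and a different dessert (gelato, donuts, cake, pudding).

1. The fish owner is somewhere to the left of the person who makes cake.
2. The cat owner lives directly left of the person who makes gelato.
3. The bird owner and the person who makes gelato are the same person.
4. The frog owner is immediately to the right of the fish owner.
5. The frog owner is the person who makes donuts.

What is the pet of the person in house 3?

The only dessert still possible for house 1 is pudding.
The bird owner is narrowed to house 2 or 3 or 4; consider each.
Placing it in house 2 and house 3 leads to a contradiction, so it's in house 4.
From clue 3, the person who makes gelato must be in house 4.
The cat owner is in house 3 (clue 2).
So house 1 gets fish for pet.
The only pet still possible for house 2 is frog.
From clue 5, the person who makes donuts must be in house 2.
House 3's dessert must be cake (nothing else left).
So: house 1 = fish/pudding, house 2 = frog/donuts, house 3 = cat/cake, house 4 = bird/gelato.

cat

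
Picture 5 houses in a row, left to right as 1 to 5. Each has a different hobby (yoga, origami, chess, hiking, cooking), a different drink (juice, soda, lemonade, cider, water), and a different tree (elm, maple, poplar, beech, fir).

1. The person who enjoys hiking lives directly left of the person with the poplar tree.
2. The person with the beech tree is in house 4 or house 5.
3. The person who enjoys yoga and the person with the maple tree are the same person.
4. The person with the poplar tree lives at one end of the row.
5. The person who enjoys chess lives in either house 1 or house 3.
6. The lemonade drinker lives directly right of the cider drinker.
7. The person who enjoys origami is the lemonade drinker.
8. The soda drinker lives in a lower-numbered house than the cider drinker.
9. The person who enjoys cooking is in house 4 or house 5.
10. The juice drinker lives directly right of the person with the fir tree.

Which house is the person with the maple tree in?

2

By clue 4, the person with the poplar tree is in house 5.
That leaves beech as the tree for house 4.
The person who enjoys hiking is in house 4 (clue 1).
The only hobby still possible for house 2 is yoga.
The only hobby still possible for house 5 is cooking.
Clue 3: the person with the maple tree is in house 2.
The lemonade drinker is in house 3 (clue 7).
The only hobby still possible for house 1 is chess.
So house 3 gets origami for hobby.
So house 5 gets water for drink.
Clue 6: the cider drinker is in house 2.
By clue 8, the soda drinker is in house 1.
The only drink still possible for house 4 is juice.
From clue 10, the person with the fir tree must be in house 3.
So house 1 gets elm for tree.
So: house 1 = chess/soda/elm, house 2 = yoga/cider/maple, house 3 = origami/lemonade/fir, house 4 = hiking/juice/beech, house 5 = cooking/water/poplar.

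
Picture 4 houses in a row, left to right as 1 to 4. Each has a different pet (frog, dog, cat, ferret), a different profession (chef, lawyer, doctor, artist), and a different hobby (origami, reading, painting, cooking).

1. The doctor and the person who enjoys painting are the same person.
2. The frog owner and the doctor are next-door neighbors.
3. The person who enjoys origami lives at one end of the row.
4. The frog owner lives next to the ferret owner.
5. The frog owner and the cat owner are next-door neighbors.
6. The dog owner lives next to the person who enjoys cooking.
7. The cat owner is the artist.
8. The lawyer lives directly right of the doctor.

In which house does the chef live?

The person who enjoys origami is narrowed to house 1 or 4; consider each.
Placing it in house 1 leads to a contradiction, so it's in house 4.
The doctor is narrowed to house 1 or 2 or 3; consider each.
Placing it in house 2 and house 3 leads to a contradiction, so it's in house 1.
Clue 1: the person who enjoys painting is in house 1.
The frog owner is in house 2 (clue 2).
Clue 8 places the lawyer in house 2.
So house 4 gets dog for pet.
That leaves artist as the profession for house 3.
So house 4 gets chef for profession.
Clue 6: the person who enjoys cooking is in house 3.
From clue 7, the cat owner must be in house 3.
The only pet still possible for house 1 is ferret.
The only hobby still possible for house 2 is reading.
So: house 1 = ferret/doctor/painting, house 2 = frog/lawyer/reading, house 3 = cat/artist/cooking, house 4 = dog/chef/origami.

4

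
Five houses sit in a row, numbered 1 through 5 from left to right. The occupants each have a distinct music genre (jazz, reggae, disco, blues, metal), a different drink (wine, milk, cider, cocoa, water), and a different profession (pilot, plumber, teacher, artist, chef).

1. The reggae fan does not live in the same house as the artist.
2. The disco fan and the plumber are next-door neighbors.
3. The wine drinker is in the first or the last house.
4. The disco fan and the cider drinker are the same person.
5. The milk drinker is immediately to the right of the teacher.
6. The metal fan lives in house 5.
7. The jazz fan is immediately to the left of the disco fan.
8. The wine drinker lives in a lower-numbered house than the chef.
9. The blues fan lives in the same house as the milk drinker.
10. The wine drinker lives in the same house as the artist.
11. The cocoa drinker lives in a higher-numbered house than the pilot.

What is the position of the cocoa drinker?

The metal fan is in house 5 (clue 6).
Clue 8: the wine drinker is in house 1.
From clue 10, the artist must be in house 1.
House 1's music genre must be jazz (nothing else left).
From clue 7, the disco fan must be in house 2.
The plumber is in house 3 (clue 2).
From clue 4, the cider drinker must be in house 2.
House 2's profession must be teacher (nothing else left).
House 5 profession: only chef fits.
Clue 5: the milk drinker is in house 3.
Clue 9 places the blues fan in house 3.
Clue 11 places the cocoa drinker in house 5.
House 4's music genre must be reggae (nothing else left).
That leaves water as the drink for house 4.
That leaves pilot as the profession for house 4.
So: house 1 = jazz/wine/artist, house 2 = disco/cider/teacher, house 3 = blues/milk/plumber, house 4 = reggae/water/pilot, house 5 = metal/cocoa/chef.

5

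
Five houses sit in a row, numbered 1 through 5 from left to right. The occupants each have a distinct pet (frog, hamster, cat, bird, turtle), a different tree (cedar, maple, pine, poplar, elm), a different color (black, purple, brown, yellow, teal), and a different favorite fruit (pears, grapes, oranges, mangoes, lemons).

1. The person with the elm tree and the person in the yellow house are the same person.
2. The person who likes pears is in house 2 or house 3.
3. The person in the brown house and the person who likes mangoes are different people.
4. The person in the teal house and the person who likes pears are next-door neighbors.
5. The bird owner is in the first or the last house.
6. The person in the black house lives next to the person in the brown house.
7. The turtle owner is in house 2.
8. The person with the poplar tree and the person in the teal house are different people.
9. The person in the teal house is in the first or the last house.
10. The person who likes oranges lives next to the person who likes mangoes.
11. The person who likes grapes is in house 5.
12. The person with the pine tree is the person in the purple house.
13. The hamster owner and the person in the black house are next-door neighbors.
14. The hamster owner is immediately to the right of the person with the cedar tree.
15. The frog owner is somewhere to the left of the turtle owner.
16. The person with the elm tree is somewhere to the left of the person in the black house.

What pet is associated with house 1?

By clue 7, the turtle owner is in house 2.
By clue 9, the person in the teal house is in house 1.
The person who likes grapes is in house 5 (clue 11).
Clue 15 places the frog owner in house 1.
House 5 pet: only bird fits.
From clue 4, the person who likes pears must be in house 2.
House 1's tree must be maple (nothing else left).
So house 1 gets lemons for favorite fruit.
The cat owner is narrowed to house 3 or 4; consider each.
Placing it in house 4 leads to a contradiction, so it's in house 3.
The only pet still possible for house 4 is hamster.
By clue 14, the person with the cedar tree is in house 3.
House 3 color: only black fits.
That leaves purple as the color for house 5.
Clue 12: the person with the pine tree is in house 5.
The person with the elm tree is in house 2 (clue 16).
The only tree still possible for house 4 is poplar.
From clue 1, the person in the yellow house must be in house 2.
That leaves brown as the color for house 4.
Clue 3 places the person who likes mangoes in house 3.
Clue 10 places the person who likes oranges in house 4.
So: house 1 = frog/maple/teal/lemons, house 2 = turtle/elm/yellow/pears, house 3 = cat/cedar/black/mangoes, house 4 = hamster/poplar/brown/oranges, house 5 = bird/pine/purple/grapes.

frog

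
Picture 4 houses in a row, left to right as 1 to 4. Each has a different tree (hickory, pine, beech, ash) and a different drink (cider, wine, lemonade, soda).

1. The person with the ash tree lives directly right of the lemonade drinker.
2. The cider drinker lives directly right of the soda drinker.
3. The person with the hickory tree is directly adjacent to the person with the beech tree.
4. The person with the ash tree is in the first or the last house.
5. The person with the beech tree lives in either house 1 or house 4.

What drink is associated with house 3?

lemonade

Clue 4 places the person with the ash tree in house 4.
From clue 1, the lemonade drinker must be in house 3.
From clue 3, the person with the hickory tree must be in house 2.
The only tree still possible for house 1 is beech.
House 3 tree: only pine fits.
From clue 2, the cider drinker must be in house 2.
Clue 2: the soda drinker is in house 1.
That leaves wine as the drink for house 4.
So: house 1 = beech/soda, house 2 = hickory/cider, house 3 = pine/lemonade, house 4 = ash/wine.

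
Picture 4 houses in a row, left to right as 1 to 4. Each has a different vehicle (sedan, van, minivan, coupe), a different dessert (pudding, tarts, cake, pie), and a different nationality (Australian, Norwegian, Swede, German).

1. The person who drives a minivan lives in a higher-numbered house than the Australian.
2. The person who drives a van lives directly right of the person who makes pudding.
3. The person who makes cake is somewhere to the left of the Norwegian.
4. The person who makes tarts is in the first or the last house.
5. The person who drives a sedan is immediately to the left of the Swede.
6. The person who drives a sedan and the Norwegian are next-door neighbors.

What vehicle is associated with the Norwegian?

The person who makes tarts is narrowed to house 1 or 4; consider each.
Placing it in house 1 leads to a contradiction, so it's in house 4.
The person who drives a minivan is narrowed to house 2 or 3 or 4; consider each.
Placing it in house 3 and house 4 leads to a contradiction, so it's in house 2.
Clue 1: the Australian is in house 1.
So house 3 gets German for nationality.
The person who drives a sedan is narrowed to house 1 or 3; consider each.
Placing it in house 1 leads to a contradiction, so it's in house 3.
Clue 5 places the Swede in house 4.
The only vehicle still possible for house 1 is coupe.
That leaves van as the vehicle for house 4.
The only nationality still possible for house 2 is Norwegian.
From clue 2, the person who makes pudding must be in house 3.
The person who makes cake is in house 1 (clue 3).
So house 2 gets pie for dessert.
So: house 1 = coupe/cake/Australian, house 2 = minivan/pie/Norwegian, house 3 = sedan/pudding/German, house 4 = van/tarts/Swede.

minivan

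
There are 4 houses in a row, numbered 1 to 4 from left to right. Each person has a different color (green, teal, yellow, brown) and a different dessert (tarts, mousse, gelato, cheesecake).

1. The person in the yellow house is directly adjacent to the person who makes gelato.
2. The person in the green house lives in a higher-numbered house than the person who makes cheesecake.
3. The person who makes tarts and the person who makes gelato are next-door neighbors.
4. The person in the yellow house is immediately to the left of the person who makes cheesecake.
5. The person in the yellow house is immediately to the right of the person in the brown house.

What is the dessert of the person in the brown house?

Clue 5: the person in the yellow house is in house 2.
The person in the brown house is in house 1 (clue 5).
Clue 4 places the person who makes cheesecake in house 3.
The person in the green house is in house 4 (clue 2).
By clue 3, the person who makes tarts is in house 2.
So house 3 gets teal for color.
House 1 dessert: only gelato fits.
House 4 dessert: only mousse fits.
So: house 1 = brown/gelato, house 2 = yellow/tarts, house 3 = teal/cheesecake, house 4 = green/mousse.

gelato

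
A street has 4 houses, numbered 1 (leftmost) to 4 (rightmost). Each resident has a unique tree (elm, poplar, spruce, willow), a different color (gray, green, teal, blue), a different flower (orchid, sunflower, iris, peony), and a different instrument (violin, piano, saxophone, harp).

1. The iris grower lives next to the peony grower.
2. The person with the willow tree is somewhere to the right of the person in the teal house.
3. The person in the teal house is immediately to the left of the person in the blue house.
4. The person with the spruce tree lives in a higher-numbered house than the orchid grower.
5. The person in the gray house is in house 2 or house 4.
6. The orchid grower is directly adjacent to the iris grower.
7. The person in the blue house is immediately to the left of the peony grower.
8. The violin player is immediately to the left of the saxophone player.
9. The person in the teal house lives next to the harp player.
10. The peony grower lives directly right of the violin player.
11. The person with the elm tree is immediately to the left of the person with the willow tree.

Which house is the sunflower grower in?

The person in the blue house is narrowed to house 2 or 3; consider each.
Placing it in house 2 leads to a contradiction, so it's in house 3.
The person in the teal house is in house 2 (clue 3).
The peony grower is in house 4 (clue 7).
From clue 10, the violin player must be in house 3.
So house 1 gets green for color.
House 4 color: only gray fits.
So house 1 gets harp for instrument.
House 2's instrument must be piano (nothing else left).
The only instrument still possible for house 4 is saxophone.
Clue 1: the iris grower is in house 3.
Clue 6: the orchid grower is in house 2.
That leaves poplar as the tree for house 1.
House 1's flower must be sunflower (nothing else left).
So house 2 gets elm for tree.
Clue 11 places the person with the willow tree in house 3.
House 4 tree: only spruce fits.
So: house 1 = poplar/green/sunflower/harp, house 2 = elm/teal/orchid/piano, house 3 = willow/blue/iris/violin, house 4 = spruce/gray/peony/saxophone.

1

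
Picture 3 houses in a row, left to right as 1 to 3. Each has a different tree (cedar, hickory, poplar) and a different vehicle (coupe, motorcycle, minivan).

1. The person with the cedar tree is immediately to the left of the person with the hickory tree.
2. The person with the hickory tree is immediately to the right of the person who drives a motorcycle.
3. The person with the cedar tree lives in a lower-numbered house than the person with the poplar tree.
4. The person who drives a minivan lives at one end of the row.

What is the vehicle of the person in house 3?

The only tree still possible for house 1 is cedar.
By clue 1, the person with the hickory tree is in house 2.
The person who drives a motorcycle is in house 1 (clue 2).
So house 3 gets poplar for tree.
The only vehicle still possible for house 2 is coupe.
That leaves minivan as the vehicle for house 3.
So: house 1 = cedar/motorcycle, house 2 = hickory/coupe, house 3 = poplar/minivan.

minivan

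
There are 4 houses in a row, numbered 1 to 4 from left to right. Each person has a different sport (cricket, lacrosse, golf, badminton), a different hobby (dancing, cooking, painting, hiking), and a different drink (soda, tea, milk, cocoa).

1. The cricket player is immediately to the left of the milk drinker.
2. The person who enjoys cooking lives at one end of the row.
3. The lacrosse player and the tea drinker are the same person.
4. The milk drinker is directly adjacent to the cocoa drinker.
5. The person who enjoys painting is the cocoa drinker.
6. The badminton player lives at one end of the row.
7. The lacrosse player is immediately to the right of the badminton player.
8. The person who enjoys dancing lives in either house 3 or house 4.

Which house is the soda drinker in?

Clue 7 places the lacrosse player in house 2.
The badminton player is in house 1 (clue 7).
The only sport still possible for house 4 is golf.
The milk drinker is in house 4 (clue 1).
The tea drinker is in house 2 (clue 3).
From clue 4, the cocoa drinker must be in house 3.
By clue 5, the person who enjoys painting is in house 3.
House 3 sport: only cricket fits.
That leaves hiking as the hobby for house 2.
The only drink still possible for house 1 is soda.
House 1 hobby: only cooking fits.
So house 4 gets dancing for hobby.
So: house 1 = badminton/cooking/soda, house 2 = lacrosse/hiking/tea, house 3 = cricket/painting/cocoa, house 4 = golf/dancing/milk.

1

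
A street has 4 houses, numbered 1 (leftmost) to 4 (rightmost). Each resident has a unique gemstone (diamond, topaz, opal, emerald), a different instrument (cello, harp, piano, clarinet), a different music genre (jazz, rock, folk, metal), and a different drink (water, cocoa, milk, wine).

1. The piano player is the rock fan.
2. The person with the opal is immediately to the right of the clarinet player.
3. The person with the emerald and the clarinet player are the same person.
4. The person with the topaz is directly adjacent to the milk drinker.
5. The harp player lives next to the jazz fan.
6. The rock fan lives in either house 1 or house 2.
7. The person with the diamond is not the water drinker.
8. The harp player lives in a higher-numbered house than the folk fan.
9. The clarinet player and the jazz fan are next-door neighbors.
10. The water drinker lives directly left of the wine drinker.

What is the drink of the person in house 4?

wine

The piano player is narrowed to house 1 or 2; consider each.
Placing it in house 2 leads to a contradiction, so it's in house 1.
Clue 1 places the rock fan in house 1.
The person with the emerald is narrowed to house 2 or 3; consider each.
Placing it in house 3 leads to a contradiction, so it's in house 2.
The clarinet player is in house 2 (clue 3).
By clue 9, the jazz fan is in house 3.
The only music genre still possible for house 2 is folk.
The only music genre still possible for house 4 is metal.
Clue 2: the person with the opal is in house 3.
From clue 5, the harp player must be in house 4.
House 3's instrument must be cello (nothing else left).
The person with the diamond is narrowed to house 1 or 4; consider each.
Placing it in house 1 leads to a contradiction, so it's in house 4.
So house 1 gets topaz for gemstone.
The milk drinker is in house 2 (clue 4).
Clue 10: the water drinker is in house 3.
Clue 10 places the wine drinker in house 4.
That leaves cocoa as the drink for house 1.
So: house 1 = topaz/piano/rock/cocoa, house 2 = emerald/clarinet/folk/milk, house 3 = opal/cello/jazz/water, house 4 = diamond/harp/metal/wine.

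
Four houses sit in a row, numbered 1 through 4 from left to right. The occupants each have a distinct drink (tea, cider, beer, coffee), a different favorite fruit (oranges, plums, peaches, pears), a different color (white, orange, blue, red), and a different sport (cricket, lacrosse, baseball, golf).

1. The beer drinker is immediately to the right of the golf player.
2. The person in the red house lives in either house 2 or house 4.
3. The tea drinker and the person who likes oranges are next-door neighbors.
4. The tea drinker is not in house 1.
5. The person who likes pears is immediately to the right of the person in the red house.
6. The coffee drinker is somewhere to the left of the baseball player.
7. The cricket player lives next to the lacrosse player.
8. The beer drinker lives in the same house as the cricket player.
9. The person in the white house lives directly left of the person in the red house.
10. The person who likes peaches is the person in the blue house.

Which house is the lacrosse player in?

From clue 5, the person who likes pears must be in house 3.
From clue 5, the person in the red house must be in house 2.
From clue 9, the person in the white house must be in house 1.
By clue 10, the person who likes peaches is in house 4.
The person in the blue house is in house 4 (clue 10).
That leaves orange as the color for house 3.
The tea drinker is narrowed to house 2 or 3; consider each.
Placing it in house 2 leads to a contradiction, so it's in house 3.
Clue 3: the person who likes oranges is in house 2.
So house 1 gets plums for favorite fruit.
The beer drinker is narrowed to house 2 or 4; consider each.
Placing it in house 4 leads to a contradiction, so it's in house 2.
From clue 1, the golf player must be in house 1.
From clue 8, the cricket player must be in house 2.
House 1's drink must be coffee (nothing else left).
House 4's drink must be cider (nothing else left).
House 4 sport: only baseball fits.
The only sport still possible for house 3 is lacrosse.
So: house 1 = coffee/plums/white/golf, house 2 = beer/oranges/red/cricket, house 3 = tea/pears/orange/lacrosse, house 4 = cider/peaches/blue/baseball.

3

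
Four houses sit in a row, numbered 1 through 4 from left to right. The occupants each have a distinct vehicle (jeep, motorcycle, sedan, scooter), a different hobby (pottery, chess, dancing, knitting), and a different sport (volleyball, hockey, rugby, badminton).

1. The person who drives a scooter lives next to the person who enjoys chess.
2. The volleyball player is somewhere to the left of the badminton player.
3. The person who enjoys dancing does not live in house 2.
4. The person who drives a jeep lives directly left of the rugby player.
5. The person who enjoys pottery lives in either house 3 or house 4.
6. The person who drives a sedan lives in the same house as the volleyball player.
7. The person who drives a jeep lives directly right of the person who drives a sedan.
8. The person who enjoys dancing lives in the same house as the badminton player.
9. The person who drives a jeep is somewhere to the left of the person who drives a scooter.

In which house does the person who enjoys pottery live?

3

That leaves knitting as the hobby for house 1.
So house 2 gets chess for hobby.
The person who drives a scooter is in house 3 (clue 1).
Clue 9: the person who drives a jeep is in house 2.
House 1's vehicle must be sedan (nothing else left).
House 4 vehicle: only motorcycle fits.
Clue 4: the rugby player is in house 3.
Clue 6 places the volleyball player in house 1.
House 2's sport must be hockey (nothing else left).
So house 4 gets badminton for sport.
The person who enjoys dancing is in house 4 (clue 8).
So house 3 gets pottery for hobby.
So: house 1 = sedan/knitting/volleyball, house 2 = jeep/chess/hockey, house 3 = scooter/pottery/rugby, house 4 = motorcycle/dancing/badminton.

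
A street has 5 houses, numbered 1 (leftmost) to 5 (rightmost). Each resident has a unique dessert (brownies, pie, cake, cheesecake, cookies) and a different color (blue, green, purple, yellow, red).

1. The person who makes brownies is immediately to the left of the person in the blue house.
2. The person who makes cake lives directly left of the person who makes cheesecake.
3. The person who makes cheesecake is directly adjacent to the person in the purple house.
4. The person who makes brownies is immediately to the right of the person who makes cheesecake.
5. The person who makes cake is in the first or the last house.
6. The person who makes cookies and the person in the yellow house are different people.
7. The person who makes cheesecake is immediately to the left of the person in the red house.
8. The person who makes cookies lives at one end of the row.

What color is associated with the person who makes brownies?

Clue 5 places the person who makes cake in house 1.
That leaves cookies as the dessert for house 5.
Clue 2: the person who makes cheesecake is in house 2.
By clue 4, the person who makes brownies is in house 3.
By clue 7, the person in the red house is in house 3.
House 4 dessert: only pie fits.
Clue 1 places the person in the blue house in house 4.
That leaves purple as the color for house 1.
So house 2 gets yellow for color.
House 5 color: only green fits.
So: house 1 = cake/purple, house 2 = cheesecake/yellow, house 3 = brownies/red, house 4 = pie/blue, house 5 = cookies/green.

red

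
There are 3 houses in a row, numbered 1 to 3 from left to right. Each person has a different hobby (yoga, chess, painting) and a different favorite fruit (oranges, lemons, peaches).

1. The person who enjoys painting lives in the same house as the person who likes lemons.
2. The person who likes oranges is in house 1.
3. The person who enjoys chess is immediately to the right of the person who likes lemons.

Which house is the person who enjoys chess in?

3

The person who likes oranges is in house 1 (clue 2).
The only favorite fruit still possible for house 2 is lemons.
The only favorite fruit still possible for house 3 is peaches.
Clue 1: the person who enjoys painting is in house 2.
By clue 3, the person who enjoys chess is in house 3.
That leaves yoga as the hobby for house 1.
So: house 1 = yoga/oranges, house 2 = painting/lemons, house 3 = chess/peaches.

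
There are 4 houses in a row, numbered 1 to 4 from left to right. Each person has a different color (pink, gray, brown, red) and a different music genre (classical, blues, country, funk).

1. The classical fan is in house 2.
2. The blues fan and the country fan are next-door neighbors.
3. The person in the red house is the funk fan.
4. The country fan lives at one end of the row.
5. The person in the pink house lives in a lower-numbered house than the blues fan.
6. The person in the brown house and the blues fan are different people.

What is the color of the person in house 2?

pink

Clue 1 places the classical fan in house 2.
Clue 2 places the blues fan in house 3.
From clue 2, the country fan must be in house 4.
House 1's music genre must be funk (nothing else left).
The person in the red house is in house 1 (clue 3).
The only color still possible for house 3 is gray.
House 4 color: only brown fits.
That leaves pink as the color for house 2.
So: house 1 = red/funk, house 2 = pink/classical, house 3 = gray/blues, house 4 = brown/country.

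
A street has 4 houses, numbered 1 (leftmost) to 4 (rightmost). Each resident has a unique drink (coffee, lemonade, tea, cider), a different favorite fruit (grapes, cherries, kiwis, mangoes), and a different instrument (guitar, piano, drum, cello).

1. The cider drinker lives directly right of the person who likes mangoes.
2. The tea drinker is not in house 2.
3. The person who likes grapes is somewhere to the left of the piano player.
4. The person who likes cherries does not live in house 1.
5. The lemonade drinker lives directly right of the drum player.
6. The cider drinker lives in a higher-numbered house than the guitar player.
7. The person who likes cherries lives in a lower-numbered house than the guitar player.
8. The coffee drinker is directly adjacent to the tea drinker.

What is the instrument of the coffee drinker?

drum

The person who likes cherries is in house 2 (clue 7).
The guitar player is in house 3 (clue 7).
So house 1 gets tea for drink.
The only favorite fruit still possible for house 4 is kiwis.
From clue 6, the cider drinker must be in house 4.
The coffee drinker is in house 2 (clue 8).
The only drink still possible for house 3 is lemonade.
By clue 1, the person who likes mangoes is in house 3.
By clue 5, the drum player is in house 2.
That leaves grapes as the favorite fruit for house 1.
House 1 instrument: only cello fits.
The only instrument still possible for house 4 is piano.
So: house 1 = tea/grapes/cello, house 2 = coffee/cherries/drum, house 3 = lemonade/mangoes/guitar, house 4 = cider/kiwis/piano.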